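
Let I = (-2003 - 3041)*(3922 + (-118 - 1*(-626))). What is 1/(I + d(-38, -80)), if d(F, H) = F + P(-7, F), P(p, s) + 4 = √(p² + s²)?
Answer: -22344962/499297326779951 - √1493/499297326779951 ≈ -4.4753e-8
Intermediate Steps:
I = -22344920 (I = -5044*(3922 + (-118 + 626)) = -5044*(3922 + 508) = -5044*4430 = -22344920)
P(p, s) = -4 + √(p² + s²)
d(F, H) = -4 + F + √(49 + F²) (d(F, H) = F + (-4 + √((-7)² + F²)) = F + (-4 + √(49 + F²)) = -4 + F + √(49 + F²))
1/(I + d(-38, -80)) = 1/(-22344920 + (-4 - 38 + √(49 + (-38)²))) = 1/(-22344920 + (-4 - 38 + √(49 + 1444))) = 1/(-22344920 + (-4 - 38 + √1493)) = 1/(-22344920 + (-42 + √1493)) = 1/(-22344962 + √1493)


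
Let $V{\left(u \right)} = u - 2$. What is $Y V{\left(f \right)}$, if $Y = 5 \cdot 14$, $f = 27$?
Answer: $1750$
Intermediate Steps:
$V{\left(u \right)} = -2 + u$ ($V{\left(u \right)} = u - 2 = -2 + u$)
$Y = 70$
$Y V{\left(f \right)} = 70 \left(-2 + 27\right) = 70 \cdot 25 = 1750$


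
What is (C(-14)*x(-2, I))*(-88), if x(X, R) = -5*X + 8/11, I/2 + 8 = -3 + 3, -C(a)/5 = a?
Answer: -66080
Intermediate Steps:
C(a) = -5*a
I = -16 (I = -16 + 2*(-3 + 3) = -16 + 2*0 = -16 + 0 = -16)
x(X, R) = 8/11 - 5*X (x(X, R) = -5*X + 8*(1/11) = -5*X + 8/11 = 8/11 - 5*X)
(C(-14)*x(-2, I))*(-88) = ((-5*(-14))*(8/11 - 5*(-2)))*(-88) = (70*(8/11 + 10))*(-88) = (70*(118/11))*(-88) = (8260/11)*(-88) = -66080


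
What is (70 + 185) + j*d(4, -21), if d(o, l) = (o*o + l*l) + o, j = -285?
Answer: -131130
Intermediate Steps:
d(o, l) = o + l**2 + o**2 (d(o, l) = (o**2 + l**2) + o = (l**2 + o**2) + o = o + l**2 + o**2)
(70 + 185) + j*d(4, -21) = (70 + 185) - 285*(4 + (-21)**2 + 4**2) = 255 - 285*(4 + 441 + 16) = 255 - 285*461 = 255 - 131385 = -131130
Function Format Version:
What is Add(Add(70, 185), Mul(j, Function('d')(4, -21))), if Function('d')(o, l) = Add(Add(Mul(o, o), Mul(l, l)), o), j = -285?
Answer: -131130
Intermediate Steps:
Function('d')(o, l) = Add(o, Pow(l, 2), Pow(o, 2)) (Function('d')(o, l) = Add(Add(Pow(o, 2), Pow(l, 2)), o) = Add(Add(Pow(l, 2), Pow(o, 2)), o) = Add(o, Pow(l, 2), Pow(o, 2)))
Add(Add(70, 185), Mul(j, Function('d')(4, -21))) = Add(Add(70, 185), Mul(-285, Add(4, Pow(-21, 2), Pow(4, 2)))) = Add(255, Mul(-285, Add(4, 441, 16))) = Add(255, Mul(-285, 461)) = Add(255, -131385) = -131130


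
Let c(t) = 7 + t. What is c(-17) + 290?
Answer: 280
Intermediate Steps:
c(-17) + 290 = (7 - 17) + 290 = -10 + 290 = 280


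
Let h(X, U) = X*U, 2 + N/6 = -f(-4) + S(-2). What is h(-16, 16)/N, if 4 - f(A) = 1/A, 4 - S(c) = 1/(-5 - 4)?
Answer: 1536/77 ≈ 19.948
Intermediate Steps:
S(c) = 37/9 (S(c) = 4 - 1/(-5 - 4) = 4 - 1/(-9) = 4 - 1*(-⅑) = 4 + ⅑ = 37/9)
f(A) = 4 - 1/A
N = -77/6 (N = -12 + 6*(-(4 - 1/(-4)) + 37/9) = -12 + 6*(-(4 - 1*(-¼)) + 37/9) = -12 + 6*(-(4 + ¼) + 37/9) = -12 + 6*(-1*17/4 + 37/9) = -12 + 6*(-17/4 + 37/9) = -12 + 6*(-5/36) = -12 - ⅚ = -77/6 ≈ -12.833)
h(X, U) = U*X
h(-16, 16)/N = (16*(-16))/(-77/6) = -256*(-6/77) = 1536/77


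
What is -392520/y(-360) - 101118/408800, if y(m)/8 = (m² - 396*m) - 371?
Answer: -3395752293/7936238800 ≈ -0.42788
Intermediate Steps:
y(m) = -2968 - 3168*m + 8*m² (y(m) = 8*((m² - 396*m) - 371) = 8*(-371 + m² - 396*m) = -2968 - 3168*m + 8*m²)
-392520/y(-360) - 101118/408800 = -392520/(-2968 - 3168*(-360) + 8*(-360)²) - 101118/408800 = -392520/(-2968 + 1140480 + 8*129600) - 101118*1/408800 = -392520/(-2968 + 1140480 + 1036800) - 50559/204400 = -392520/2174312 - 50559/204400 = -392520*1/2174312 - 50559/204400 = -49065/271789 - 50559/204400 = -3395752293/7936238800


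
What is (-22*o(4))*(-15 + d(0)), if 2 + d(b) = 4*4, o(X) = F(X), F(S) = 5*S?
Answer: 440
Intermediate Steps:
o(X) = 5*X
d(b) = 14 (d(b) = -2 + 4*4 = -2 + 16 = 14)
(-22*o(4))*(-15 + d(0)) = (-110*4)*(-15 + 14) = -22*20*(-1) = -440*(-1) = 440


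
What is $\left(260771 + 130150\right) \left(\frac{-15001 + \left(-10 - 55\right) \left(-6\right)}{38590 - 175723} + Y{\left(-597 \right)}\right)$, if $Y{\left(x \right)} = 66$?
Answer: $\frac{1181283644423}{45711} \approx 2.5842 \cdot 10^{7}$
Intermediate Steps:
$\left(260771 + 130150\right) \left(\frac{-15001 + \left(-10 - 55\right) \left(-6\right)}{38590 - 175723} + Y{\left(-597 \right)}\right) = \left(260771 + 130150\right) \left(\frac{-15001 + \left(-10 - 55\right) \left(-6\right)}{38590 - 175723} + 66\right) = 390921 \left(\frac{-15001 - -390}{-137133} + 66\right) = 390921 \left(\left(-15001 + 390\right) \left(- \frac{1}{137133}\right) + 66\right) = 390921 \left(\left(-14611\right) \left(- \frac{1}{137133}\right) + 66\right) = 390921 \left(\frac{14611}{137133} + 66\right) = 390921 \cdot \frac{9065389}{137133} = \frac{1181283644423}{45711}$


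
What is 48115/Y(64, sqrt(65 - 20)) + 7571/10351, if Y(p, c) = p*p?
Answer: 529049181/42397696 ≈ 12.478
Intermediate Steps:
Y(p, c) = p**2
48115/Y(64, sqrt(65 - 20)) + 7571/10351 = 48115/(64**2) + 7571/10351 = 48115/4096 + 7571*(1/10351) = 48115*(1/4096) + 7571/10351 = 48115/4096 + 7571/10351 = 529049181/42397696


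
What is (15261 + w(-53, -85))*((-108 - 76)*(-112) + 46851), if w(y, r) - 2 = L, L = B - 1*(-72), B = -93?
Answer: 1028210078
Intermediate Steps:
L = -21 (L = -93 - 1*(-72) = -93 + 72 = -21)
w(y, r) = -19 (w(y, r) = 2 - 21 = -19)
(15261 + w(-53, -85))*((-108 - 76)*(-112) + 46851) = (15261 - 19)*((-108 - 76)*(-112) + 46851) = 15242*(-184*(-112) + 46851) = 15242*(20608 + 46851) = 15242*67459 = 1028210078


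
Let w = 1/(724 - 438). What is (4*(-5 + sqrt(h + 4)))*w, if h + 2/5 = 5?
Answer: -10/143 + 2*sqrt(215)/715 ≈ -0.028915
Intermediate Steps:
h = 23/5 (h = -2/5 + 5 = 23/5 ≈ 4.6000)
w = 1/286 ≈ 0.0034965
(4*(-5 + sqrt(h + 4)))*w = (4*(-5 + sqrt(23/5 + 4)))*(1/286) = (4*(-5 + sqrt(43/5)))*(1/286) = (4*(-5 + sqrt(215)/5))*(1/286) = (-20 + 4*sqrt(215)/5)*(1/286) = -10/143 + 2*sqrt(215)/715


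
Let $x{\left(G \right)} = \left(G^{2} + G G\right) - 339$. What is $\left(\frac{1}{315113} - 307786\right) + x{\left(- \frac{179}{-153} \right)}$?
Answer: $- \frac{2272857773768450}{7376480217} \approx -3.0812 \cdot 10^{5}$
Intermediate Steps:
$x{\left(G \right)} = -339 + 2 G^{2}$ ($x{\left(G \right)} = \left(G^{2} + G^{2}\right) - 339 = 2 G^{2} - 339 = -339 + 2 G^{2}$)
$\left(\frac{1}{315113} - 307786\right) + x{\left(- \frac{179}{-153} \right)} = \left(\frac{1}{315113} - 307786\right) - \left(339 - 2 \left(- \frac{179}{-153}\right)^{2}\right) = \left(\frac{1}{315113} - 307786\right) - \left(339 - 2 \left(\left(-179\right) \left(- \frac{1}{153}\right)\right)^{2}\right) = - \frac{96987369817}{315113} - \left(339 - 2 \left(\frac{179}{153}\right)^{2}\right) = - \frac{96987369817}{315113} + \left(-339 + 2 \cdot \frac{32041}{23409}\right) = - \frac{96987369817}{315113} + \left(-339 + \frac{64082}{23409}\right) = - \frac{96987369817}{315113} - \frac{7871569}{23409} = - \frac{2272857773768450}{7376480217}$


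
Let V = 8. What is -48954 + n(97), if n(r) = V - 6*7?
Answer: -48988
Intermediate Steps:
n(r) = -34 (n(r) = 8 - 6*7 = 8 - 42 = -34)
-48954 + n(97) = -48954 - 34 = -48988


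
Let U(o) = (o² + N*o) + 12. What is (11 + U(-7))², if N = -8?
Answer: 16384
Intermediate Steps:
U(o) = 12 + o² - 8*o (U(o) = (o² - 8*o) + 12 = 12 + o² - 8*o)
(11 + U(-7))² = (11 + (12 + (-7)² - 8*(-7)))² = (11 + (12 + 49 + 56))² = (11 + 117)² = 128² = 16384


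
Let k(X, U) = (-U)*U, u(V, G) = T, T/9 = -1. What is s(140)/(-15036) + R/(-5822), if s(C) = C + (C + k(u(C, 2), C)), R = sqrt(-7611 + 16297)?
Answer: 230/179 - sqrt(8686)/5822 ≈ 1.2689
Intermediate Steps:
T = -9 (T = 9*(-1) = -9)
u(V, G) = -9
R = sqrt(8686) ≈ 93.199
k(X, U) = -U**2
s(C) = -C**2 + 2*C (s(C) = C + (C - C**2) = -C**2 + 2*C)
s(140)/(-15036) + R/(-5822) = (140*(2 - 1*140))/(-15036) + sqrt(8686)/(-5822) = (140*(2 - 140))*(-1/15036) + sqrt(8686)*(-1/5822) = (140*(-138))*(-1/15036) - sqrt(8686)/5822 = -19320*(-1/15036) - sqrt(8686)/5822 = 230/179 - sqrt(8686)/5822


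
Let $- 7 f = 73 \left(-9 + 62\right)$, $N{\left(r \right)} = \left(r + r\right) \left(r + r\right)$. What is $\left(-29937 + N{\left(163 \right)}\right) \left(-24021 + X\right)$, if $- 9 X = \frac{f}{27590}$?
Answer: $- \frac{3187350029116639}{1738170} \approx -1.8337 \cdot 10^{9}$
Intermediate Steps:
$N{\left(r \right)} = 4 r^{2}$ ($N{\left(r \right)} = 2 r 2 r = 4 r^{2}$)
$f = - \frac{3869}{7}$ ($f = - \frac{73 \left(-9 + 62\right)}{7} = - \frac{73 \cdot 53}{7} = \left(- \frac{1}{7}\right) 3869 = - \frac{3869}{7} \approx -552.71$)
$X = \frac{3869}{1738170}$ ($X = - \frac{\left(- \frac{3869}{7}\right) \frac{1}{27590}}{9} = \left(- \frac{1}{9}\right) \left(- \frac{3869}{193130}\right) = \frac{3869}{1738170} \approx 0.0022259$)
$\left(-29937 + N{\left(163 \right)}\right) \left(-24021 + X\right) = \left(-29937 + 4 \cdot 163^{2}\right) \left(-24021 + \frac{3869}{1738170}\right) = \left(-29937 + 4 \cdot 26569\right) \left(- \frac{41752577701}{1738170}\right) = \left(-29937 + 106276\right) \left(- \frac{41752577701}{1738170}\right) = 76339 \left(- \frac{41752577701}{1738170}\right) = - \frac{3187350029116639}{1738170}$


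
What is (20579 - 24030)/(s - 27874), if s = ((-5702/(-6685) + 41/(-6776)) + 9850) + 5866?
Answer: 22331697080/78669910259 ≈ 0.28387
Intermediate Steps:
s = 101704973661/6471080 (s = ((-5702*(-1/6685) + 41*(-1/6776)) + 9850) + 5866 = ((5702/6685 - 41/6776) + 9850) + 5866 = (5480381/6471080 + 9850) + 5866 = 63745618381/6471080 + 5866 = 101704973661/6471080 ≈ 15717.)
(20579 - 24030)/(s - 27874) = (20579 - 24030)/(101704973661/6471080 - 27874) = -3451/(-78669910259/6471080) = -3451*(-6471080/78669910259) = 22331697080/78669910259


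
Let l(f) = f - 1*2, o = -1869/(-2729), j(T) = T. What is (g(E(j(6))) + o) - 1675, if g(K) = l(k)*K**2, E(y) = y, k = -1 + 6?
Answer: -4274474/2729 ≈ -1566.3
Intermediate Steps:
o = 1869/2729 (o = -1869*(-1/2729) = 1869/2729 ≈ 0.68487)
k = 5
l(f) = -2 + f (l(f) = f - 2 = -2 + f)
g(K) = 3*K**2 (g(K) = (-2 + 5)*K**2 = 3*K**2)
(g(E(j(6))) + o) - 1675 = (3*6**2 + 1869/2729) - 1675 = (3*36 + 1869/2729) - 1675 = (108 + 1869/2729) - 1675 = 296601/2729 - 1675 = -4274474/2729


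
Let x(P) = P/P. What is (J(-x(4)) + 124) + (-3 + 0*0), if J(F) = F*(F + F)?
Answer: 123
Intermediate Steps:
x(P) = 1
J(F) = 2*F² (J(F) = F*(2*F) = 2*F²)
(J(-x(4)) + 124) + (-3 + 0*0) = (2*(-1*1)² + 124) + (-3 + 0*0) = (2*(-1)² + 124) + (-3 + 0) = (2*1 + 124) - 3 = (2 + 124) - 3 = 126 - 3 = 123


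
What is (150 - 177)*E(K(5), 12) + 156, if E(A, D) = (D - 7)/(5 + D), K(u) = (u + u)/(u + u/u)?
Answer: 2517/17 ≈ 148.06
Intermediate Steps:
K(u) = 2*u/(1 + u) (K(u) = (2*u)/(u + 1) = (2*u)/(1 + u) = 2*u/(1 + u))
E(A, D) = (-7 + D)/(5 + D)
(150 - 177)*E(K(5), 12) + 156 = (150 - 177)*((-7 + 12)/(5 + 12)) + 156 = -27*5/17 + 156 = -135/17 + 156 = 2517/17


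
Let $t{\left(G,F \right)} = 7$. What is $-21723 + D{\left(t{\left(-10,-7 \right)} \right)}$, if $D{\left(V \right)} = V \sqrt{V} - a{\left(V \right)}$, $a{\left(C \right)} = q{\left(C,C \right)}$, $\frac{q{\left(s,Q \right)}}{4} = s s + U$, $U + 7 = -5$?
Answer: $-21871 + 7 \sqrt{7} \approx -21852.0$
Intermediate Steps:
$U = -12$ ($U = -7 - 5 = -12$)
$q{\left(s,Q \right)} = -48 + 4 s^{2}$ ($q{\left(s,Q \right)} = 4 \left(s s - 12\right) = 4 \left(s^{2} - 12\right) = 4 \left(-12 + s^{2}\right) = -48 + 4 s^{2}$)
$a{\left(C \right)} = -48 + 4 C^{2}$
$D{\left(V \right)} = 48 + V^{\frac{3}{2}} - 4 V^{2}$ ($D{\left(V \right)} = V \sqrt{V} - \left(-48 + 4 V^{2}\right) = V^{\frac{3}{2}} - \left(-48 + 4 V^{2}\right) = 48 + V^{\frac{3}{2}} - 4 V^{2}$)
$-21723 + D{\left(t{\left(-10,-7 \right)} \right)} = -21723 + \left(48 + 7^{\frac{3}{2}} - 4 \cdot 7^{2}\right) = -21723 + \left(48 + 7 \sqrt{7} - 196\right) = -21723 - \left(148 - 7 \sqrt{7}\right) = -21871 + 7 \sqrt{7}$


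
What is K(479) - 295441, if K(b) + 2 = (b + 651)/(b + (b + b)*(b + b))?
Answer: -271288465519/918243 ≈ -2.9544e+5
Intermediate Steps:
K(b) = -2 + (651 + b)/(b + 4*b**2) (K(b) = -2 + (b + 651)/(b + (b + b)*(b + b)) = -2 + (651 + b)/(b + (2*b)*(2*b)) = -2 + (651 + b)/(b + 4*b**2))
K(479) - 295441 = (651 - 1*479 - 8*479**2)/(479*(1 + 4*479)) - 295441 = (651 - 479 - 8*229441)/(479*(1 + 1916)) - 295441 = (1/479)*(651 - 479 - 1835528)/1917 - 295441 = (1/479)*(1/1917)*(-1835356) - 295441 = -1835356/918243 - 295441 = -271288465519/918243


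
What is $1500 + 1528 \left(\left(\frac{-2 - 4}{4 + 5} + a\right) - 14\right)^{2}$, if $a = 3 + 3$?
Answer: $\frac{1046428}{9} \approx 1.1627 \cdot 10^{5}$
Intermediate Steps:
$a = 6$
$1500 + 1528 \left(\left(\frac{-2 - 4}{4 + 5} + a\right) - 14\right)^{2} = 1500 + 1528 \left(\left(\frac{-2 - 4}{4 + 5} + 6\right) - 14\right)^{2} = 1500 + 1528 \left(\left(- \frac{6}{9} + 6\right) - 14\right)^{2} = 1500 + 1528 \left(\left(\left(-6\right) \frac{1}{9} + 6\right) - 14\right)^{2} = 1500 + 1528 \left(\left(- \frac{2}{3} + 6\right) - 14\right)^{2} = 1500 + 1528 \left(\frac{16}{3} - 14\right)^{2} = 1500 + 1528 \left(- \frac{26}{3}\right)^{2} = 1500 + 1528 \cdot \frac{676}{9} = 1500 + \frac{1032928}{9} = \frac{1046428}{9}$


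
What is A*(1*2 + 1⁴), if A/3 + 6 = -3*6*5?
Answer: -864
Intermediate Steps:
A = -288 (A = -18 + 3*(-3*6*5) = -18 + 3*(-18*5) = -18 + 3*(-90) = -18 - 270 = -288)
A*(1*2 + 1⁴) = -288*(1*2 + 1⁴) = -288*(2 + 1) = -288*3 = -864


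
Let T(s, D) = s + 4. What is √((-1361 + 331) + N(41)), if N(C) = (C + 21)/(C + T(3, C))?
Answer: I*√148134/12 ≈ 32.073*I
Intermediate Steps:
T(s, D) = 4 + s
N(C) = (21 + C)/(7 + C) (N(C) = (C + 21)/(C + (4 + 3)) = (21 + C)/(C + 7) = (21 + C)/(7 + C))
√((-1361 + 331) + N(41)) = √((-1361 + 331) + (21 + 41)/(7 + 41)) = √(-1030 + 62/48) = √(-1030 + (1/48)*62) = √(-1030 + 31/24) = √(-24689/24) = I*√148134/12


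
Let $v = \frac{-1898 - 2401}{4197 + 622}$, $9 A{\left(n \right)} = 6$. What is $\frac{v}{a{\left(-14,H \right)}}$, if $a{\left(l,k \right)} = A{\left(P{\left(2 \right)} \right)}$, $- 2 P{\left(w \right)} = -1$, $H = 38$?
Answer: $- \frac{12897}{9638} \approx -1.3381$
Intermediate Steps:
$P{\left(w \right)} = \frac{1}{2}$ ($P{\left(w \right)} = \left(- \frac{1}{2}\right) \left(-1\right) = \frac{1}{2}$)
$A{\left(n \right)} = \frac{2}{3}$ ($A{\left(n \right)} = \frac{1}{9} \cdot 6 = \frac{2}{3}$)
$a{\left(l,k \right)} = \frac{2}{3}$
$v = - \frac{4299}{4819} \approx -0.89209$
$\frac{v}{a{\left(-14,H \right)}} = - \frac{4299}{4819 \cdot \frac{2}{3}} = \left(- \frac{4299}{4819}\right) \frac{3}{2} = - \frac{12897}{9638}$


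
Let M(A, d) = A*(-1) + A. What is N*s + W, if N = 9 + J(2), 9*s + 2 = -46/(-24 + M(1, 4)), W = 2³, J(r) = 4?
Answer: 851/108 ≈ 7.8796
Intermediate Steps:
W = 8
M(A, d) = 0 (M(A, d) = -A + A = 0)
s = -1/108 (s = -2/9 + (-46/(-24 + 0))/9 = -2/9 + (-46/(-24))/9 = -2/9 + (-46*(-1/24))/9 = -2/9 + (⅑)*(23/12) = -2/9 + 23/108 = -1/108 ≈ -0.0092593)
N = 13 (N = 9 + 4 = 13)
N*s + W = 13*(-1/108) + 8 = -13/108 + 8 = 851/108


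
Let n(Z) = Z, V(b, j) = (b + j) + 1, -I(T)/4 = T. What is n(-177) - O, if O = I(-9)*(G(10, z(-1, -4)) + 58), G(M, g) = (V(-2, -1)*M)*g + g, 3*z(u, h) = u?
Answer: -2493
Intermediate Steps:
I(T) = -4*T
V(b, j) = 1 + b + j
z(u, h) = u/3
G(M, g) = g - 2*M*g (G(M, g) = ((1 - 2 - 1)*M)*g + g = (-2*M)*g + g = -2*M*g + g = g - 2*M*g)
O = 2316 (O = (-4*(-9))*(((⅓)*(-1))*(1 - 2*10) + 58) = 36*(-(1 - 20)/3 + 58) = 36*(-⅓*(-19) + 58) = 36*(19/3 + 58) = 36*(193/3) = 2316)
n(-177) - O = -177 - 1*2316 = -177 - 2316 = -2493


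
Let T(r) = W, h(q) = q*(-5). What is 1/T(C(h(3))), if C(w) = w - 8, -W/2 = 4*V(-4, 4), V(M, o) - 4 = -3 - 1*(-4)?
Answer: -1/40 ≈ -0.025000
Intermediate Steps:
V(M, o) = 5 (V(M, o) = 4 + (-3 - 1*(-4)) = 4 + (-3 + 4) = 4 + 1 = 5)
h(q) = -5*q
W = -40 (W = -8*5 = -2*20 = -40)
C(w) = -8 + w
T(r) = -40
1/T(C(h(3))) = 1/(-40) = -1/40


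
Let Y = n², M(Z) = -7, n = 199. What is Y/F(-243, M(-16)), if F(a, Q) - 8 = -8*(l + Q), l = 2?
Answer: 39601/48 ≈ 825.02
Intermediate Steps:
F(a, Q) = -8 - 8*Q (F(a, Q) = 8 - 8*(2 + Q) = 8 + (-16 - 8*Q) = -8 - 8*Q)
Y = 39601 (Y = 199² = 39601)
Y/F(-243, M(-16)) = 39601/(-8 - 8*(-7)) = 39601/(-8 + 56) = 39601/48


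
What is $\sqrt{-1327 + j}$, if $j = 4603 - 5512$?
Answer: $2 i \sqrt{559} \approx 47.286 i$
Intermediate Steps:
$j = -909$
$\sqrt{-1327 + j} = \sqrt{-1327 - 909} = \sqrt{-2236} = 2 i \sqrt{559}$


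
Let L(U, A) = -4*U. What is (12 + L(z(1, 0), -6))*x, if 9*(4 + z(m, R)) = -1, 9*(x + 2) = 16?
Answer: -512/81 ≈ -6.3210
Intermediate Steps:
x = -2/9 (x = -2 + (⅑)*16 = -2 + 16/9 = -2/9 ≈ -0.22222)
z(m, R) = -37/9 (z(m, R) = -4 + (⅑)*(-1) = -4 - ⅑ = -37/9)
L(U, A) = -4*U
(12 + L(z(1, 0), -6))*x = (12 - 4*(-37/9))*(-2/9) = (12 + 148/9)*(-2/9) = (256/9)*(-2/9) = -512/81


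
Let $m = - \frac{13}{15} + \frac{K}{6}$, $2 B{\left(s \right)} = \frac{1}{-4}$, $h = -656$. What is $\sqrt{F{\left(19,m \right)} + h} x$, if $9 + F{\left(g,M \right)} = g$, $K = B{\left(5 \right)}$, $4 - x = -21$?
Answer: $25 i \sqrt{646} \approx 635.41 i$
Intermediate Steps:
$B{\left(s \right)} = - \frac{1}{8}$ ($B{\left(s \right)} = \frac{1}{2 \left(-4\right)} = \frac{1}{2} \left(- \frac{1}{4}\right) = - \frac{1}{8}$)
$x = 25$ ($x = 4 - -21 = 4 + 21 = 25$)
$K = - \frac{1}{8} \approx -0.125$
$m = - \frac{71}{80}$ ($m = - \frac{13}{15} - \frac{1}{8 \cdot 6} = \left(-13\right) \frac{1}{15} - \frac{1}{48} = - \frac{13}{15} - \frac{1}{48} = - \frac{71}{80} \approx -0.8875$)
$F{\left(g,M \right)} = -9 + g$
$\sqrt{F{\left(19,m \right)} + h} x = \sqrt{\left(-9 + 19\right) - 656} \cdot 25 = \sqrt{10 - 656} \cdot 25 = \sqrt{-646} \cdot 25 = i \sqrt{646} \cdot 25 = 25 i \sqrt{646}$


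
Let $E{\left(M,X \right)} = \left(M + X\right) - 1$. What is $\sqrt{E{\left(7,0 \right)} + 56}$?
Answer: $\sqrt{62} \approx 7.874$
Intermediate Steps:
$E{\left(M,X \right)} = -1 + M + X$
$\sqrt{E{\left(7,0 \right)} + 56} = \sqrt{\left(-1 + 7 + 0\right) + 56} = \sqrt{6 + 56} = \sqrt{62}$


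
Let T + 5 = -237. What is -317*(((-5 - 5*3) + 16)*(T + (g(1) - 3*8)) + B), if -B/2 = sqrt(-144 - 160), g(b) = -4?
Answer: -342360 + 2536*I*sqrt(19) ≈ -3.4236e+5 + 11054.0*I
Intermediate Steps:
T = -242 (T = -5 - 237 = -242)
B = -8*I*sqrt(19) (B = -2*sqrt(-144 - 160) = -8*I*sqrt(19) ≈ -34.871*I)
-317*(((-5 - 5*3) + 16)*(T + (g(1) - 3*8)) + B) = -317*(((-5 - 5*3) + 16)*(-242 + (-4 - 3*8)) - 8*I*sqrt(19)) = -317*(((-5 - 15) + 16)*(-242 + (-4 - 24)) - 8*I*sqrt(19)) = -317*((-20 + 16)*(-242 - 28) - 8*I*sqrt(19)) = -317*(-4*(-270) - 8*I*sqrt(19)) = -317*(1080 - 8*I*sqrt(19)) = -342360 + 2536*I*sqrt(19)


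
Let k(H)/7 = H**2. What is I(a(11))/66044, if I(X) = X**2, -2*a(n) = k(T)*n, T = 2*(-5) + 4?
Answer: 43659/1501 ≈ 29.087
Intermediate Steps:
T = -6 (T = -10 + 4 = -6)
k(H) = 7*H**2
a(n) = -126*n (a(n) = -7*(-6)**2*n/2 = -7*36*n/2 = -126*n)
I(a(11))/66044 = (-126*11)**2/66044 = (-1386)**2*(1/66044) = 1920996*(1/66044) = 43659/1501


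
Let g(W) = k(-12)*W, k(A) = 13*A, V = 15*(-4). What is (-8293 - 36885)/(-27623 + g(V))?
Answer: 6454/2609 ≈ 2.4737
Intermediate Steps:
V = -60
g(W) = -156*W (g(W) = (13*(-12))*W = -156*W)
(-8293 - 36885)/(-27623 + g(V)) = (-8293 - 36885)/(-27623 - 156*(-60)) = -45178/(-27623 + 9360) = -45178/(-18263) = -45178*(-1/18263) = 6454/2609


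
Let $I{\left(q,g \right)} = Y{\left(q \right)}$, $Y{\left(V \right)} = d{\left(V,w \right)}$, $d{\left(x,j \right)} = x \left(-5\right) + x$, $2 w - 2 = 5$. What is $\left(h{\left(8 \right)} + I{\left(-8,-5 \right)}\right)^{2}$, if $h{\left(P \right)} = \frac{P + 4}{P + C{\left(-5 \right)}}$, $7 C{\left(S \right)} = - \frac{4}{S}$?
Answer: $\frac{5650129}{5041} \approx 1120.8$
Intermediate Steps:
$w = \frac{7}{2}$ ($w = 1 + \frac{1}{2} \cdot 5 = 1 + \frac{5}{2} = \frac{7}{2} \approx 3.5$)
$d{\left(x,j \right)} = - 4 x$ ($d{\left(x,j \right)} = - 5 x + x = - 4 x$)
$Y{\left(V \right)} = - 4 V$
$C{\left(S \right)} = - \frac{4}{7 S}$ ($C{\left(S \right)} = \frac{\left(-4\right) \frac{1}{S}}{7} = - \frac{4}{7 S}$)
$h{\left(P \right)} = \frac{4 + P}{\frac{4}{35} + P}$ ($h{\left(P \right)} = \frac{P + 4}{P - \frac{4}{7 \left(-5\right)}} = \frac{4 + P}{P - - \frac{4}{35}} = \frac{4 + P}{P + \frac{4}{35}} = \frac{4 + P}{\frac{4}{35} + P}$)
$I{\left(q,g \right)} = - 4 q$
$\left(h{\left(8 \right)} + I{\left(-8,-5 \right)}\right)^{2} = \left(\frac{35 \left(4 + 8\right)}{4 + 35 \cdot 8} - -32\right)^{2} = \left(35 \frac{1}{4 + 280} \cdot 12 + 32\right)^{2} = \left(35 \cdot \frac{1}{284} \cdot 12 + 32\right)^{2} = \left(\frac{105}{71} + 32\right)^{2} = \left(\frac{2377}{71}\right)^{2} = \frac{5650129}{5041}$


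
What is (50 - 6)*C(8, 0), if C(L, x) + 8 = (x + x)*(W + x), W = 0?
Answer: -352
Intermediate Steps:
C(L, x) = -8 + 2*x**2 (C(L, x) = -8 + (x + x)*(0 + x) = -8 + (2*x)*x = -8 + 2*x**2)
(50 - 6)*C(8, 0) = (50 - 6)*(-8 + 2*0**2) = 44*(-8 + 2*0) = 44*(-8 + 0) = 44*(-8) = -352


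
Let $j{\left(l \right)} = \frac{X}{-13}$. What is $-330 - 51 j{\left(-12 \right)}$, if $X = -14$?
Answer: $- \frac{5004}{13} \approx -384.92$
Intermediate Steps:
$j{\left(l \right)} = \frac{14}{13}$ ($j{\left(l \right)} = - \frac{14}{-13} = \left(-14\right) \left(- \frac{1}{13}\right) = \frac{14}{13}$)
$-330 - 51 j{\left(-12 \right)} = -330 - \frac{714}{13} = - \frac{5004}{13}$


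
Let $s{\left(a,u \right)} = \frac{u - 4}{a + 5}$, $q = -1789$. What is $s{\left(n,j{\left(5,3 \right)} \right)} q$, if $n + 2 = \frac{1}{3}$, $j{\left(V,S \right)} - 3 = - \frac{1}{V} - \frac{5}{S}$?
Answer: $\frac{76927}{50} \approx 1538.5$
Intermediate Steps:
$j{\left(V,S \right)} = 3 - \frac{1}{V} - \frac{5}{S}$ ($j{\left(V,S \right)} = 3 - \left(\frac{1}{V} + \frac{5}{S}\right) = 3 - \frac{1}{V} - \frac{5}{S}$)
$n = - \frac{5}{3}$ ($n = -2 + \frac{1}{3} = - \frac{5}{3} \approx -1.6667$)
$s{\left(a,u \right)} = \frac{-4 + u}{5 + a}$
$s{\left(n,j{\left(5,3 \right)} \right)} q = \frac{-4 - \left(- \frac{14}{5} + \frac{5}{3}\right)}{5 - \frac{5}{3}} \left(-1789\right) = \frac{-4 - - \frac{17}{15}}{\frac{10}{3}} \left(-1789\right) = \frac{3 \left(-4 - - \frac{17}{15}\right)}{10} \left(-1789\right) = \frac{3 \left(-4 + \frac{17}{15}\right)}{10} \left(-1789\right) = \frac{3}{10} \left(- \frac{43}{15}\right) \left(-1789\right) = \left(- \frac{43}{50}\right) \left(-1789\right) = \frac{76927}{50}$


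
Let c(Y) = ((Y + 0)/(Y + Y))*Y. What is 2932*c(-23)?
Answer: -33718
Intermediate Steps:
c(Y) = Y/2 (c(Y) = (Y/((2*Y)))*Y = (Y*(1/(2*Y)))*Y = Y/2)
2932*c(-23) = 2932*((½)*(-23)) = 2932*(-23/2) = -33718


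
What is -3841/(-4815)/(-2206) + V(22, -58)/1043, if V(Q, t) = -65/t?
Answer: 114516349/160640153415 ≈ 0.00071288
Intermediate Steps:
-3841/(-4815)/(-2206) + V(22, -58)/1043 = -3841/(-4815)/(-2206) - 65/(-58)/1043 = -3841*(-1/4815)*(-1/2206) - 65*(-1/58)*(1/1043) = (3841/4815)*(-1/2206) + (65/58)*(1/1043) = -3841/10621890 + 65/60494 = 114516349/160640153415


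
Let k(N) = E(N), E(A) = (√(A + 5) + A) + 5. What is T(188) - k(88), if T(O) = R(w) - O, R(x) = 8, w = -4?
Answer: -273 - √93 ≈ -282.64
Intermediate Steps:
E(A) = 5 + A + √(5 + A) (E(A) = (√(5 + A) + A) + 5 = (A + √(5 + A)) + 5 = 5 + A + √(5 + A))
k(N) = 5 + N + √(5 + N)
T(O) = 8 - O
T(188) - k(88) = (8 - 1*188) - (5 + 88 + √(5 + 88)) = (8 - 188) - (5 + 88 + √93) = -180 - (93 + √93) = -180 + (-93 - √93) = -273 - √93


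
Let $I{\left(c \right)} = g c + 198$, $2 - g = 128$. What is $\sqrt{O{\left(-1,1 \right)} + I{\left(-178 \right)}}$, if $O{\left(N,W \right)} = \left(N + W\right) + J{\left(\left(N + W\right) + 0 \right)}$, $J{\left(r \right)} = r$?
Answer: $3 \sqrt{2514} \approx 150.42$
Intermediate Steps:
$g = -126$ ($g = 2 - 128 = -126$)
$I{\left(c \right)} = 198 - 126 c$ ($I{\left(c \right)} = - 126 c + 198 = 198 - 126 c$)
$O{\left(N,W \right)} = 2 N + 2 W$ ($O{\left(N,W \right)} = \left(N + W\right) + \left(\left(N + W\right) + 0\right) = \left(N + W\right) + \left(N + W\right) = 2 N + 2 W$)
$\sqrt{O{\left(-1,1 \right)} + I{\left(-178 \right)}} = \sqrt{\left(2 \left(-1\right) + 2 \cdot 1\right) + \left(198 - -22428\right)} = \sqrt{\left(-2 + 2\right) + \left(198 + 22428\right)} = \sqrt{0 + 22626} = \sqrt{22626} = 3 \sqrt{2514}$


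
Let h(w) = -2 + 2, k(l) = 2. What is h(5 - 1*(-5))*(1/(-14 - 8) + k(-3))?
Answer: 0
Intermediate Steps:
h(w) = 0
h(5 - 1*(-5))*(1/(-14 - 8) + k(-3)) = 0*(1/(-14 - 8) + 2) = 0*(1/(-22) + 2) = 0*(-1/22 + 2) = 0*(43/22) = 0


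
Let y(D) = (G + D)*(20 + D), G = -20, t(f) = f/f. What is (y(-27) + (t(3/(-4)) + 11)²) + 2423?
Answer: 2896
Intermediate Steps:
t(f) = 1
y(D) = (-20 + D)*(20 + D)
(y(-27) + (t(3/(-4)) + 11)²) + 2423 = ((-400 + (-27)²) + (1 + 11)²) + 2423 = ((-400 + 729) + 12²) + 2423 = (329 + 144) + 2423 = 473 + 2423 = 2896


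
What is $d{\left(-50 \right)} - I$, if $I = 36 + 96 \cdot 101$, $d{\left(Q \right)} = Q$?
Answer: $-9782$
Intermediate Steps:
$I = 9732$ ($I = 36 + 9696 = 9732$)
$d{\left(-50 \right)} - I = -50 - 9732 = -9782$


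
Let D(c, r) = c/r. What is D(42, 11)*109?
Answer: 4578/11 ≈ 416.18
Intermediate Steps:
D(42, 11)*109 = (42/11)*109 = 4578/11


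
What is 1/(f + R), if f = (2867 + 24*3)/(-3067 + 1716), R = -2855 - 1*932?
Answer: -1351/5119176 ≈ -0.00026391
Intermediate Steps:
R = -3787 (R = -2855 - 932 = -3787)
f = -2939/1351 (f = (2867 + 72)/(-1351) = 2939*(-1/1351) = -2939/1351 ≈ -2.1754)
1/(f + R) = 1/(-2939/1351 - 3787) = 1/(-5119176/1351) = -1351/5119176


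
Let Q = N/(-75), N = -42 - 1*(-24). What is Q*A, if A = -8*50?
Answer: -96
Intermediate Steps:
N = -18 (N = -42 + 24 = -18)
A = -400
Q = 6/25 (Q = -18/(-75) = -18*(-1/75) = 6/25 ≈ 0.24000)
Q*A = (6/25)*(-400) = -96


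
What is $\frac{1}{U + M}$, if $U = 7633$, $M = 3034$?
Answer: $\frac{1}{10667} \approx 9.3747 \cdot 10^{-5}$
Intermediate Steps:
$\frac{1}{U + M} = \frac{1}{7633 + 3034} = \frac{1}{10667}$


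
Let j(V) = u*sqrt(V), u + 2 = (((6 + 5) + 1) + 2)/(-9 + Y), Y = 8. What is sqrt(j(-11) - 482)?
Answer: sqrt(-482 - 16*I*sqrt(11)) ≈ 1.2067 - 21.988*I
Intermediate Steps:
u = -16 (u = -2 + (((6 + 5) + 1) + 2)/(-9 + 8) = -2 + ((11 + 1) + 2)/(-1) = -2 + (12 + 2)*(-1) = -2 + 14*(-1) = -2 - 14 = -16)
j(V) = -16*sqrt(V)
sqrt(j(-11) - 482) = sqrt(-16*I*sqrt(11) - 482) = sqrt(-482 - 16*I*sqrt(11))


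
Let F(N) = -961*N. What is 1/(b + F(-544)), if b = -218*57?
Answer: 1/510358 ≈ 1.9594e-6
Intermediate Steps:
b = -12426
1/(b + F(-544)) = 1/(-12426 - 961*(-544)) = 1/(-12426 + 522784) = 1/510358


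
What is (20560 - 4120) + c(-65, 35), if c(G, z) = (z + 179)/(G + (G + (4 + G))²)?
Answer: 259933054/15811 ≈ 16440.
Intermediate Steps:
c(G, z) = (179 + z)/(G + (4 + 2*G)²)
(20560 - 4120) + c(-65, 35) = (20560 - 4120) + (179 + 35)/(-65 + 4*(2 - 65)²) = 16440 + 214/(-65 + 4*(-63)²) = 16440 + 214/(-65 + 4*3969) = 16440 + 214/(-65 + 15876) = 16440 + 214/15811 = 259933054/15811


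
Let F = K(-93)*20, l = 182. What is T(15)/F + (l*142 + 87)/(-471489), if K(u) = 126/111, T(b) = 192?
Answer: 138653159/16502115 ≈ 8.4021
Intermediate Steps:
K(u) = 42/37 (K(u) = 126*(1/111) = 42/37)
F = 840/37 (F = (42/37)*20 = 840/37 ≈ 22.703)
T(15)/F + (l*142 + 87)/(-471489) = 192/(840/37) + (182*142 + 87)/(-471489) = 192*(37/840) + (25844 + 87)*(-1/471489) = 296/35 + 25931*(-1/471489) = 296/35 - 25931/471489 = 138653159/16502115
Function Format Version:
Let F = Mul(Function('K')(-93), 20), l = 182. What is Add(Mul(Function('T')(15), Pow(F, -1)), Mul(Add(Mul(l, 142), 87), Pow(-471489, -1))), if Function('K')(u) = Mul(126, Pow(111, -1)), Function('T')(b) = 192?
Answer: Rational(138653159, 16502115) ≈ 8.4021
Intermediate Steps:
Function('K')(u) = Rational(42, 37) (Function('K')(u) = Mul(126, Rational(1, 111)) = Rational(42, 37))
F = Rational(840, 37) (F = Mul(Rational(42, 37), 20) = Rational(840, 37) ≈ 22.703)
Add(Mul(Function('T')(15), Pow(F, -1)), Mul(Add(Mul(l, 142), 87), Pow(-471489, -1))) = Add(Mul(192, Pow(Rational(840, 37), -1)), Mul(Add(Mul(182, 142), 87), Pow(-471489, -1))) = Add(Mul(192, Rational(37, 840)), Mul(Add(25844, 87), Rational(-1, 471489))) = Add(Rational(296, 35), Mul(25931, Rational(-1, 471489))) = Add(Rational(296, 35), Rational(-25931, 471489)) = Rational(138653159, 16502115)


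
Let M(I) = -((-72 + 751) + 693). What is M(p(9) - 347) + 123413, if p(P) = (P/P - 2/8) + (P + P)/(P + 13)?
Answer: 122041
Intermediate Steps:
p(P) = ¾ + 2*P/(13 + P) (p(P) = (1 - 2*⅛) + (2*P)/(13 + P) = (1 - ¼) + 2*P/(13 + P) = ¾ + 2*P/(13 + P))
M(I) = -1372 (M(I) = -(679 + 693) = -1*1372 = -1372)
M(p(9) - 347) + 123413 = -1372 + 123413 = 122041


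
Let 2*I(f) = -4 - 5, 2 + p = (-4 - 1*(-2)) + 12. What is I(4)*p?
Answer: -36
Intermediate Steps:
p = 8 (p = -2 + ((-4 - 1*(-2)) + 12) = -2 + ((-4 + 2) + 12) = -2 + (-2 + 12) = -2 + 10 = 8)
I(f) = -9/2 (I(f) = (-4 - 5)/2 = (½)*(-9) = -9/2)
I(4)*p = -9/2*8 = -36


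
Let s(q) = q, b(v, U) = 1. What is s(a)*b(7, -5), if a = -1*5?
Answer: -5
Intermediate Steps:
a = -5
s(a)*b(7, -5) = -5*1 = -5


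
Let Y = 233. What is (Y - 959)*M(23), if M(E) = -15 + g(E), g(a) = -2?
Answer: 12342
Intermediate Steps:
M(E) = -17 (M(E) = -15 - 2 = -17)
(Y - 959)*M(23) = (233 - 959)*(-17) = -726*(-17) = 12342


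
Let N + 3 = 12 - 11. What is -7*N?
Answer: 14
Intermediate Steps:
N = -2 (N = -3 + (12 - 11) = -3 + 1 = -2)
-7*N = -7*(-2) = 14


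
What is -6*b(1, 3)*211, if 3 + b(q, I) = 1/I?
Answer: 3376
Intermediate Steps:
b(q, I) = -3 + 1/I
-6*b(1, 3)*211 = -6*(-3 + 1/3)*211 = -6*(-3 + ⅓)*211 = -6*(-8/3)*211 = 16*211 = 3376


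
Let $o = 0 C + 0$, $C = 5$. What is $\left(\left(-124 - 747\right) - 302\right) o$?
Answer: $0$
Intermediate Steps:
$o = 0$ ($o = 0 \cdot 5 + 0 = 0 + 0 = 0$)
$\left(\left(-124 - 747\right) - 302\right) o = \left(\left(-124 - 747\right) - 302\right) 0 = \left(-871 - 302\right) 0 = \left(-1173\right) 0 = 0$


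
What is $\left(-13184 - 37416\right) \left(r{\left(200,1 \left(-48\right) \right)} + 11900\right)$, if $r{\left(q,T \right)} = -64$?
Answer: $-598901600$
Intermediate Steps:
$\left(-13184 - 37416\right) \left(r{\left(200,1 \left(-48\right) \right)} + 11900\right) = \left(-13184 - 37416\right) \left(-64 + 11900\right) = \left(-50600\right) 11836 = -598901600$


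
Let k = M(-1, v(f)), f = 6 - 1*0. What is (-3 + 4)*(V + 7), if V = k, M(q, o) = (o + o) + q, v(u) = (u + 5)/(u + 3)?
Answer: 76/9 ≈ 8.4444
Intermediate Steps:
f = 6 (f = 6 + 0 = 6)
v(u) = (5 + u)/(3 + u)
M(q, o) = q + 2*o (M(q, o) = 2*o + q = q + 2*o)
k = 13/9 (k = -1 + 2*((5 + 6)/(3 + 6)) = -1 + 2*(11/9) = -1 + 22/9 = 13/9 ≈ 1.4444)
V = 13/9 ≈ 1.4444
(-3 + 4)*(V + 7) = (-3 + 4)*(13/9 + 7) = 1*(76/9) = 76/9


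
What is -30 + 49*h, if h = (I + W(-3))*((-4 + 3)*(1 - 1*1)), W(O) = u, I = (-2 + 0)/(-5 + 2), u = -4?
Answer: -30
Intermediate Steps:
I = 2/3 (I = -2/(-3) = -2*(-1/3) = 2/3 ≈ 0.66667)
W(O) = -4
h = 0 (h = (2/3 - 4)*((-4 + 3)*(1 - 1*1)) = -(-10)*(1 - 1)/3 = -(-10)*0/3 = -10/3*0 = 0)
-30 + 49*h = -30 + 49*0 = -30 + 0 = -30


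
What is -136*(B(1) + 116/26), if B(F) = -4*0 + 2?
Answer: -11424/13 ≈ -878.77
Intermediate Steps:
B(F) = 2 (B(F) = 0 + 2 = 2)
-136*(B(1) + 116/26) = -136*(2 + 116/26) = -136*(2 + 116*(1/26)) = -136*(2 + 58/13) = -136*84/13 = -11424/13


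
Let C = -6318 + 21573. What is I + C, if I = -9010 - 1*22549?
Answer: -16304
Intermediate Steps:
C = 15255
I = -31559 (I = -9010 - 22549 = -31559)
I + C = -31559 + 15255 = -16304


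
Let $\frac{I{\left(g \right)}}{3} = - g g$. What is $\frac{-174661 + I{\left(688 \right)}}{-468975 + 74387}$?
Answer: $\frac{1594693}{394588} \approx 4.0414$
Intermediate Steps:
$I{\left(g \right)} = - 3 g^{2}$ ($I{\left(g \right)} = 3 - g g = 3 \left(- g^{2}\right) = - 3 g^{2}$)
$\frac{-174661 + I{\left(688 \right)}}{-468975 + 74387} = \frac{-174661 - 3 \cdot 688^{2}}{-468975 + 74387} = \frac{-174661 - 1420032}{-394588} = \left(-174661 - 1420032\right) \left(- \frac{1}{394588}\right) = \left(-1594693\right) \left(- \frac{1}{394588}\right) = \frac{1594693}{394588}$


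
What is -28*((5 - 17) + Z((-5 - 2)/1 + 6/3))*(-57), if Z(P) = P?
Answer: -27132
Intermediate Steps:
-28*((5 - 17) + Z((-5 - 2)/1 + 6/3))*(-57) = -28*((5 - 17) + ((-5 - 2)/1 + 6/3))*(-57) = -28*(-12 + (-7*1 + 6*(1/3)))*(-57) = -28*(-12 + (-7 + 2))*(-57) = -28*(-12 - 5)*(-57) = -28*(-17)*(-57) = 476*(-57) = -27132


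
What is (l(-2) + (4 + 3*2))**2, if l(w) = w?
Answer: 64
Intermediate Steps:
(l(-2) + (4 + 3*2))**2 = (-2 + (4 + 3*2))**2 = (-2 + (4 + 6))**2 = (-2 + 10)**2 = 8**2 = 64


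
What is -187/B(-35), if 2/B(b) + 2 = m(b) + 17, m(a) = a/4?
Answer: -4675/8 ≈ -584.38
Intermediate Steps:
m(a) = a/4 (m(a) = a*(1/4) = a/4)
B(b) = 2/(15 + b/4) (B(b) = 2/(-2 + (b/4 + 17)) = 2/(-2 + (17 + b/4)) = 2/(15 + b/4))
-187/B(-35) = -187/(8/(60 - 35)) = -187/(8/25) = -187/(8*(1/25)) = -187/8/25 = -187*25/8 = -4675/8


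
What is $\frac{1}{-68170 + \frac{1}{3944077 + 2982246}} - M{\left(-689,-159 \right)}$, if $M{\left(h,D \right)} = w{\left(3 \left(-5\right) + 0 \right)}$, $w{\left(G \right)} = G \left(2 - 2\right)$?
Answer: $- \frac{6926323}{472167438909} \approx -1.4669 \cdot 10^{-5}$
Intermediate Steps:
$w{\left(G \right)} = 0$ ($w{\left(G \right)} = G 0 = 0$)
$M{\left(h,D \right)} = 0$
$\frac{1}{-68170 + \frac{1}{3944077 + 2982246}} - M{\left(-689,-159 \right)} = \frac{1}{-68170 + \frac{1}{3944077 + 2982246}} - 0 = \frac{1}{-68170 + \frac{1}{6926323}} + 0 = \frac{1}{- \frac{472167438909}{6926323}} + 0 = - \frac{6926323}{472167438909} + 0 = - \frac{6926323}{472167438909}$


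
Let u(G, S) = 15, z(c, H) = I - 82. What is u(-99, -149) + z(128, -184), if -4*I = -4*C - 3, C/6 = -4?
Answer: -361/4 ≈ -90.250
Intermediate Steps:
C = -24 (C = 6*(-4) = -24)
I = -93/4 (I = -(-4*(-24) - 3)/4 = -(96 - 3)/4 = -¼*93 = -93/4 ≈ -23.250)
z(c, H) = -421/4 (z(c, H) = -93/4 - 82 = -421/4)
u(-99, -149) + z(128, -184) = 15 - 421/4 = -361/4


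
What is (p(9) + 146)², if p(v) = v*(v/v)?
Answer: 24025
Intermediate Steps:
p(v) = v (p(v) = v*1 = v)
(p(9) + 146)² = (9 + 146)² = 155² = 24025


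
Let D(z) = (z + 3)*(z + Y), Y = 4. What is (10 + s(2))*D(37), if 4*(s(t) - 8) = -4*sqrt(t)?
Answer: 29520 - 1640*sqrt(2) ≈ 27201.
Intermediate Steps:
s(t) = 8 - sqrt(t) (s(t) = 8 + (-4*sqrt(t))/4 = 8 - sqrt(t))
D(z) = (3 + z)*(4 + z) (D(z) = (z + 3)*(z + 4) = (3 + z)*(4 + z))
(10 + s(2))*D(37) = (10 + (8 - sqrt(2)))*(12 + 37**2 + 7*37) = (18 - sqrt(2))*(12 + 1369 + 259) = (18 - sqrt(2))*1640 = 29520 - 1640*sqrt(2)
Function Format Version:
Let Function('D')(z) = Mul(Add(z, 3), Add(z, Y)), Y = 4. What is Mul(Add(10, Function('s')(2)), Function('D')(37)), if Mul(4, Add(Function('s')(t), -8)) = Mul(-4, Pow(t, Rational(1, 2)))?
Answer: Add(29520, Mul(-1640, Pow(2, Rational(1, 2)))) ≈ 27201.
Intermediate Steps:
Function('s')(t) = Add(8, Mul(-1, Pow(t, Rational(1, 2)))) (Function('s')(t) = Add(8, Mul(Rational(1, 4), Mul(-4, Pow(t, Rational(1, 2))))) = Add(8, Mul(-1, Pow(t, Rational(1, 2)))))
Function('D')(z) = Mul(Add(3, z), Add(4, z)) (Function('D')(z) = Mul(Add(z, 3), Add(z, 4)) = Mul(Add(3, z), Add(4, z)))
Mul(Add(10, Function('s')(2)), Function('D')(37)) = Mul(Add(10, Add(8, Mul(-1, Pow(2, Rational(1, 2))))), Add(12, Pow(37, 2), Mul(7, 37))) = Mul(Add(18, Mul(-1, Pow(2, Rational(1, 2)))), Add(12, 1369, 259)) = Mul(Add(18, Mul(-1, Pow(2, Rational(1, 2)))), 1640) = Add(29520, Mul(-1640, Pow(2, Rational(1, 2))))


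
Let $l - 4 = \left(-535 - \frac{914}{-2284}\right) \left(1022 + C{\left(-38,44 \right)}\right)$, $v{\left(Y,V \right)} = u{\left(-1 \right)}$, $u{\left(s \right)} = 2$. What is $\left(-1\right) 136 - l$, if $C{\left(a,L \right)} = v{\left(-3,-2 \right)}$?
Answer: $\frac{312502716}{571} \approx 5.4729 \cdot 10^{5}$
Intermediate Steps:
$v{\left(Y,V \right)} = 2$
$C{\left(a,L \right)} = 2$
$l = - \frac{312580372}{571}$ ($l = 4 + \left(-535 - \frac{914}{-2284}\right) \left(1022 + 2\right) = 4 + \left(-535 - - \frac{457}{1142}\right) 1024 = 4 + \left(-535 + \frac{457}{1142}\right) 1024 = 4 - \frac{312582656}{571} = - \frac{312580372}{571} \approx -5.4743 \cdot 10^{5}$)
$\left(-1\right) 136 - l = \left(-1\right) 136 - - \frac{312580372}{571} = -136 + \frac{312580372}{571} = \frac{312502716}{571}$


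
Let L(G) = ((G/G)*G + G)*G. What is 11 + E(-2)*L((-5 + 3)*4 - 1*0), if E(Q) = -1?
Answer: -117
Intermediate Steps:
L(G) = 2*G² (L(G) = (1*G + G)*G = (G + G)*G = (2*G)*G = 2*G²)
11 + E(-2)*L((-5 + 3)*4 - 1*0) = 11 - 2*((-5 + 3)*4 - 1*0)² = 11 - 2*(-2*4 + 0)² = 11 - 2*(-8 + 0)² = 11 - 2*(-8)² = 11 - 2*64 = 11 - 1*128 = 11 - 128 = -117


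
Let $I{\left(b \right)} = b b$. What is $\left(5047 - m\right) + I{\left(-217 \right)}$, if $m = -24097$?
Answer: $76233$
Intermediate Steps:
$I{\left(b \right)} = b^{2}$
$\left(5047 - m\right) + I{\left(-217 \right)} = \left(5047 - -24097\right) + \left(-217\right)^{2} = \left(5047 + 24097\right) + 47089 = 29144 + 47089 = 76233$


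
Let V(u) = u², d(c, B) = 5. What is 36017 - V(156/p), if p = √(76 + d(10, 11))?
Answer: 321449/9 ≈ 35717.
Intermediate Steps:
p = 9 (p = √(76 + 5) = √81 = 9)
36017 - V(156/p) = 36017 - (156/9)² = 36017 - (156*(⅑))² = 36017 - (52/3)² = 36017 - 1*2704/9 = 36017 - 2704/9 = 321449/9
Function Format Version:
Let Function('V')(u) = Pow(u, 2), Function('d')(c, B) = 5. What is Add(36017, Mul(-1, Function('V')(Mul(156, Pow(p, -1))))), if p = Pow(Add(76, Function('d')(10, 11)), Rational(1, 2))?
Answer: Rational(321449, 9) ≈ 35717.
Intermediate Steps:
p = 9 (p = Pow(Add(76, 5), Rational(1, 2)) = Pow(81, Rational(1, 2)) = 9)
Add(36017, Mul(-1, Function('V')(Mul(156, Pow(p, -1))))) = Add(36017, Mul(-1, Pow(Mul(156, Pow(9, -1)), 2))) = Add(36017, Mul(-1, Pow(Mul(156, Rational(1, 9)), 2))) = Add(36017, Mul(-1, Pow(Rational(52, 3), 2))) = Add(36017, Mul(-1, Rational(2704, 9))) = Add(36017, Rational(-2704, 9)) = Rational(321449, 9)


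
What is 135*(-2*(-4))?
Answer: 1080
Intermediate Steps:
135*(-2*(-4)) = 135*8 = 1080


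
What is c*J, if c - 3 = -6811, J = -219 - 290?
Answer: 3465272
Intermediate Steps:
J = -509
c = -6808 (c = 3 - 6811 = -6808)
c*J = -6808*(-509) = 3465272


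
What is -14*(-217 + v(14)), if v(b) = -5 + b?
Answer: 2912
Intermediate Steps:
-14*(-217 + v(14)) = -14*(-217 + (-5 + 14)) = -14*(-217 + 9) = -14*(-208) = 2912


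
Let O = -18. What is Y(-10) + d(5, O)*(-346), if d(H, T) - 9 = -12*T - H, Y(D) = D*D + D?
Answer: -76030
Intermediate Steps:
Y(D) = D + D² (Y(D) = D² + D = D + D²)
d(H, T) = 9 - H - 12*T (d(H, T) = 9 + (-12*T - H) = 9 + (-H - 12*T) = 9 - H - 12*T)
Y(-10) + d(5, O)*(-346) = -10*(1 - 10) + (9 - 1*5 - 12*(-18))*(-346) = -10*(-9) + (9 - 5 + 216)*(-346) = 90 + 220*(-346) = 90 - 76120 = -76030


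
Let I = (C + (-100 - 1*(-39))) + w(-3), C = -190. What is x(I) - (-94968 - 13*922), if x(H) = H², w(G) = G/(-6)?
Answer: 678817/4 ≈ 1.6970e+5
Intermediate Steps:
w(G) = -G/6 (w(G) = G*(-⅙) = -G/6)
I = -501/2 (I = (-190 + (-100 - 1*(-39))) - ⅙*(-3) = (-190 + (-100 + 39)) + ½ = (-190 - 61) + ½ = -251 + ½ = -501/2 ≈ -250.50)
x(I) - (-94968 - 13*922) = (-501/2)² - (-94968 - 13*922) = 251001/4 - (-94968 - 1*11986) = 251001/4 - (-94968 - 11986) = 251001/4 - 1*(-106954) = 251001/4 + 106954 = 678817/4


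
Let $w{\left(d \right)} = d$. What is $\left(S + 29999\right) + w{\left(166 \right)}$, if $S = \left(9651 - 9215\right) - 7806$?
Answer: $22795$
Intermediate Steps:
$S = -7370$ ($S = 436 - 7806 = -7370$)
$\left(S + 29999\right) + w{\left(166 \right)} = \left(-7370 + 29999\right) + 166 = 22629 + 166 = 22795$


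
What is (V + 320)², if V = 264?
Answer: 341056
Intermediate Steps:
(V + 320)² = (264 + 320)² = 584² = 341056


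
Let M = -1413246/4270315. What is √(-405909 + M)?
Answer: I*√7401996217182813015/4270315 ≈ 637.11*I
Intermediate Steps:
M = -1413246/4270315 (M = -1413246*1/4270315 = -1413246/4270315 ≈ -0.33095)
√(-405909 + M) = √(-405909 - 1413246/4270315) = √(-1733360704581/4270315) = I*√7401996217182813015/4270315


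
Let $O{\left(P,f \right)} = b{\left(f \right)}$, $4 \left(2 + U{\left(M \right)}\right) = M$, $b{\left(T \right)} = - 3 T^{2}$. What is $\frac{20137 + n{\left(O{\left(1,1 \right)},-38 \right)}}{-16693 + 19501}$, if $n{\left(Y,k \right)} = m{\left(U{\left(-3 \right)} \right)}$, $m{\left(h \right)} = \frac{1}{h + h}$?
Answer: $\frac{73835}{10296} \approx 7.1712$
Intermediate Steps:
$U{\left(M \right)} = -2 + \frac{M}{4}$
$O{\left(P,f \right)} = - 3 f^{2}$
$m{\left(h \right)} = \frac{1}{2 h}$
$n{\left(Y,k \right)} = - \frac{2}{11}$ ($n{\left(Y,k \right)} = \frac{1}{2 \left(-2 + \frac{1}{4} \left(-3\right)\right)} = \frac{1}{2 \left(-2 - \frac{3}{4}\right)} = \frac{1}{2 \left(- \frac{11}{4}\right)} = \frac{1}{2} \left(- \frac{4}{11}\right) = - \frac{2}{11}$)
$\frac{20137 + n{\left(O{\left(1,1 \right)},-38 \right)}}{-16693 + 19501} = \frac{20137 - \frac{2}{11}}{-16693 + 19501} = \frac{221505}{11 \cdot 2808} = \frac{221505}{11} \cdot \frac{1}{2808} = \frac{73835}{10296}$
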